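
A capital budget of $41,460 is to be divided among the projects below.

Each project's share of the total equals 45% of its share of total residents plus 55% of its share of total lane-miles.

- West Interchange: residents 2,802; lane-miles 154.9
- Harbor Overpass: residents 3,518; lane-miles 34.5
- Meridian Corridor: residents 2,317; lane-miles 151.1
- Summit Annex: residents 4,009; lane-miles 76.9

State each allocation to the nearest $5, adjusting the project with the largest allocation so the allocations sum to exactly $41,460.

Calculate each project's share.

West Interchange: $12,595 · Harbor Overpass: $7,075 · Meridian Corridor: $11,675 · Summit Annex: $10,115

Residents total 12,646; lane-miles total 417.4.
Composite weights (45% residents + 55% lane-miles): West Interchange 0.3038; Harbor Overpass 0.1706; Meridian Corridor 0.2816; Summit Annex 0.2440.
Unrounded shares: West Interchange 12,596.22; Harbor Overpass 7,074.98; Meridian Corridor 11,673.09; Summit Annex 10,115.72.
At nearest $5: West Interchange $12,595; Harbor Overpass $7,075; Meridian Corridor $11,675; Summit Annex $10,115. Sum = $41,460.
No rounding difference to absorb.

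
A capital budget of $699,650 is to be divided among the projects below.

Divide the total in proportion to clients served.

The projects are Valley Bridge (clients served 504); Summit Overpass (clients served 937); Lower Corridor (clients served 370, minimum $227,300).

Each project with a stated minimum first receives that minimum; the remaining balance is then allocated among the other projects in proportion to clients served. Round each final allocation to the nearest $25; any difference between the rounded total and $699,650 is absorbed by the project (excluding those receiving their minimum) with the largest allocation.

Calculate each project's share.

Valley Bridge: $165,200 · Summit Overpass: $307,150 · Lower Corridor: $227,300

Guaranteed amounts: Lower Corridor $227,300. Balance $472,350.
Balance split over remaining clients served 1,441: Valley Bridge 165,207.77 → $165,200; Summit Overpass 307,142.23 → $307,150.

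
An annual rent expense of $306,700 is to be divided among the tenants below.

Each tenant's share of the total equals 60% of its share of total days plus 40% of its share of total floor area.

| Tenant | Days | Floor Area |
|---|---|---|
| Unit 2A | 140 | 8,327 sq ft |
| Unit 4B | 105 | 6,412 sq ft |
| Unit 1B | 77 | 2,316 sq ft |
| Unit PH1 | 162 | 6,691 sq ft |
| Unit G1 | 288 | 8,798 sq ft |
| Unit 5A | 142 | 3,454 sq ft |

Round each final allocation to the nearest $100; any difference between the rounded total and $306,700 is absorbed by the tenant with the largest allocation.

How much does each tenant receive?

Days total 914; floor area total 35,998.
Blended shares (60% days + 40% floor area): Unit 2A 0.1844; Unit 4B 0.1402; Unit 1B 0.0763; Unit PH1 0.1807; Unit G1 0.2868; Unit 5A 0.1316.
Proportional shares: Unit 2A 56,565.01; Unit 4B 42,992.04; Unit 1B 23,395.63; Unit PH1 55,418.94; Unit G1 87,967.71; Unit 5A 40,360.66.
Rounded to nearest $100: Unit 2A $56,600; Unit 4B $43,000; Unit 1B $23,400; Unit PH1 $55,400; Unit G1 $88,000; Unit 5A $40,400. Sum = $306,800.
Difference $306,700 − $306,800 = −$100 applied to largest allocation (Unit G1): Unit G1 becomes $87,900.

Unit 2A: $56,600; Unit 4B: $43,000; Unit 1B: $23,400; Unit PH1: $55,400; Unit G1: $87,900; Unit 5A: $40,400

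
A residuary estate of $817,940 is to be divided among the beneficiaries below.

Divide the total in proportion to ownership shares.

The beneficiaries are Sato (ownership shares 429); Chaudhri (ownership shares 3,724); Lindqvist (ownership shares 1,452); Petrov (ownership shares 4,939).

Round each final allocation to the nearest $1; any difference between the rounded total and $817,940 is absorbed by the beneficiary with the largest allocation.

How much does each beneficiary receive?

Sato: $33,279; Chaudhri: $288,885; Lindqvist: $112,637; Petrov: $383,139

Ownership shares total: 10,544.
Raw shares: Sato 429/10,544 × $817,940 = 33,279.24; Chaudhri 3,724/10,544 × $817,940 = 288,885.49; Lindqvist 1,452/10,544 × $817,940 = 112,637.41; Petrov 4,939/10,544 × $817,940 = 383,137.87.
After rounding ($1): Sato $33,279; Chaudhri $288,885; Lindqvist $112,637; Petrov $383,138. Sum = $817,939.
Difference $817,940 − $817,939 = +$1 applied to largest allocation (Petrov): Petrov becomes $383,139.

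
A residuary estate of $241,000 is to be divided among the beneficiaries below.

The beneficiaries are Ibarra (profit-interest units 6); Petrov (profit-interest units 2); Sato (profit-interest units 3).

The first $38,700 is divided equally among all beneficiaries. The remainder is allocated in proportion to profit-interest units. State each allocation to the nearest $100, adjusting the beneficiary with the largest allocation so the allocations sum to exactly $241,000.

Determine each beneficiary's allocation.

Equal tier: $38,700 ÷ 3 = $12,900 apiece.
Remainder $202,300 by profit-interest units (total 11): Ibarra 110,345.45 → $110,300; Petrov 36,781.82 → $36,800; Sato 55,172.73 → $55,200.
Totals: Ibarra $12,900 + $110,300 = $123,200; Petrov $12,900 + $36,800 = $49,700; Sato $12,900 + $55,200 = $68,100.

Ibarra: $123,200 | Petrov: $49,700 | Sato: $68,100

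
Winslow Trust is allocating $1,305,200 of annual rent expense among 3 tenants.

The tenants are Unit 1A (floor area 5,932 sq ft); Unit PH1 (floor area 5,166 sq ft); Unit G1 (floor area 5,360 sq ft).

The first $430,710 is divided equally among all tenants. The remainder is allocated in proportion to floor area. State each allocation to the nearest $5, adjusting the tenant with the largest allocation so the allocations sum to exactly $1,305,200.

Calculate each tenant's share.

Unit 1A: $458,765 · Unit PH1: $418,065 · Unit G1: $428,370

First tranche $430,710 split equally: $143,570 each.
Remainder $874,490 by floor area (total 16,458): Unit 1A 315,194.72 → $315,195; Unit PH1 274,493.58 → $274,495; Unit G1 284,801.70 → $284,800.
Totals: Unit 1A $143,570 + $315,195 = $458,765; Unit PH1 $143,570 + $274,495 = $418,065; Unit G1 $143,570 + $284,800 = $428,370.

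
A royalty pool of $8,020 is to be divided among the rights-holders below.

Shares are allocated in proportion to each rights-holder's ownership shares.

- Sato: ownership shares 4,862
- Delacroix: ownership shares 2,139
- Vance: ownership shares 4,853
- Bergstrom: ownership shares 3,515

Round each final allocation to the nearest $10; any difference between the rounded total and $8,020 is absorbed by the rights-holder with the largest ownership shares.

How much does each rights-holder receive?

Sato: $2,540 · Delacroix: $1,120 · Vance: $2,530 · Bergstrom: $1,830

Total ownership shares = 4,862 + 2,139 + 4,853 + 3,515 = 15,369.
Raw shares: Sato 2,537.14; Delacroix 1,116.19; Vance 2,532.44; Bergstrom 1,834.23.
Rounded to nearest $10: Sato $2,540; Delacroix $1,120; Vance $2,530; Bergstrom $1,830. Sum = $8,020.
Sum already equals the total — no adjustment.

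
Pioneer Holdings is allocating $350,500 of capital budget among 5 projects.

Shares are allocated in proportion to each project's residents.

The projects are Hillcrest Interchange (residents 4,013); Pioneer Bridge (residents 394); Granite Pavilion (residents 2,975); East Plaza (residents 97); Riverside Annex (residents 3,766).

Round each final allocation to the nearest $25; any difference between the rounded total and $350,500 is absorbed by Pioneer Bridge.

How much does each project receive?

Total residents = 11,245.
Unrounded shares: Hillcrest Interchange 4,013/11,245 × $350,500 = 125,082.84; Pioneer Bridge 394/11,245 × $350,500 = 12,280.75; Granite Pavilion 2,975/11,245 × $350,500 = 92,728.99; East Plaza 97/11,245 × $350,500 = 3,023.43; Riverside Annex 3,766/11,245 × $350,500 = 117,383.99.
At nearest $25: Hillcrest Interchange $125,075; Pioneer Bridge $12,275; Granite Pavilion $92,725; East Plaza $3,025; Riverside Annex $117,375. Sum = $350,475.
Difference $350,500 − $350,475 = +$25 applied to Pioneer Bridge: Pioneer Bridge becomes $12,300.

Hillcrest Interchange: $125,075 · Pioneer Bridge: $12,300 · Granite Pavilion: $92,725 · East Plaza: $3,025 · Riverside Annex: $117,375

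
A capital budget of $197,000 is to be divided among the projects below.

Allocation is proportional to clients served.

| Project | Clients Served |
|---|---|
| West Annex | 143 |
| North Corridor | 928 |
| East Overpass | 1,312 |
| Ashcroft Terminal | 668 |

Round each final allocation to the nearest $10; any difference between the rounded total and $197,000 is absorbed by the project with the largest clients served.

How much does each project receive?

Total clients served = 3,051.
Proportional shares: West Annex 143/3,051 × $197,000 = 9,233.37; North Corridor 928/3,051 × $197,000 = 59,920.03; East Overpass 1,312/3,051 × $197,000 = 84,714.52; Ashcroft Terminal 668/3,051 × $197,000 = 43,132.09.
After rounding ($10): West Annex $9,230; North Corridor $59,920; East Overpass $84,710; Ashcroft Terminal $43,130. Sum = $196,990.
Difference $197,000 − $196,990 = +$10 applied to largest clients served (East Overpass): East Overpass becomes $84,720.

West Annex: $9,230 · North Corridor: $59,920 · East Overpass: $84,720 · Ashcroft Terminal: $43,130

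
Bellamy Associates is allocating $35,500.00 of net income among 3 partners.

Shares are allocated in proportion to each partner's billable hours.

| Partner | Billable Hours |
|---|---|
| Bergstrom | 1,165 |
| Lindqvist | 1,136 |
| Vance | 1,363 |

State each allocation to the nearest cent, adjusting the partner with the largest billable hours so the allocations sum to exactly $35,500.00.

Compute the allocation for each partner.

Total billable hours = 1,165 + 1,136 + 1,363 = 3,664.
Proportional shares: Bergstrom 11,287.5273; Lindqvist 11,006.5502; Vance 13,205.9225.
Rounded to nearest cent: Bergstrom $11,287.53; Lindqvist $11,006.55; Vance $13,205.92. Sum = $35,500.00.
Rounded total matches; no reconciliation needed.

Bergstrom: $11,287.53 | Lindqvist: $11,006.55 | Vance: $13,205.92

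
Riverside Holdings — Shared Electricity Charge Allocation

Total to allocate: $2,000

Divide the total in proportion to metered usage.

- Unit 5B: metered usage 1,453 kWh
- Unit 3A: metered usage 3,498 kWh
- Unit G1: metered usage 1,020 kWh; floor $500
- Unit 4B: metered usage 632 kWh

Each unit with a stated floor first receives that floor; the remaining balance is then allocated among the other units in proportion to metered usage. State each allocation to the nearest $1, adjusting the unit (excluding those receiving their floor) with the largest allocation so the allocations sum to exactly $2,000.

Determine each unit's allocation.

Unit 5B: $390; Unit 3A: $940; Unit G1: $500; Unit 4B: $170

Guaranteed amounts: Unit G1 $500. Residual $1,500.
Residual split over remaining metered usage 5,583: Unit 5B 390.38 → $390; Unit 3A 939.82 → $940; Unit 4B 169.80 → $170.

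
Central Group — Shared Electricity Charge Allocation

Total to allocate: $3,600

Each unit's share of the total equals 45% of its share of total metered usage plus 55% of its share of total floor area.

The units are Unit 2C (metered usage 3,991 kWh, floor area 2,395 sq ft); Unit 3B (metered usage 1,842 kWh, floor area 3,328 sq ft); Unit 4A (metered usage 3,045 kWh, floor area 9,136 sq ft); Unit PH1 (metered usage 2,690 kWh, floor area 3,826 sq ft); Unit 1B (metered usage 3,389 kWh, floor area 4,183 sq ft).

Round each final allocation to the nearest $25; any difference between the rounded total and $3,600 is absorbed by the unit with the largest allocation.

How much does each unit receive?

Unit 2C: $650 · Unit 3B: $500 · Unit 4A: $1,100 · Unit PH1: $625 · Unit 1B: $725

Metered usage total 14,957; floor area total 22,868.
Composite weights (45% metered usage + 55% floor area): Unit 2C 0.1777; Unit 3B 0.1355; Unit 4A 0.3113; Unit PH1 0.1730; Unit 1B 0.2026.
Raw shares: Unit 2C 639.64; Unit 3B 487.66; Unit 4A 1,120.84; Unit PH1 622.63; Unit 1B 729.24.
Rounded to nearest $25: Unit 2C $650; Unit 3B $500; Unit 4A $1,125; Unit PH1 $625; Unit 1B $725. Sum = $3,625.
Difference $3,600 − $3,625 = −$25 applied to largest allocation (Unit 4A): Unit 4A becomes $1,100.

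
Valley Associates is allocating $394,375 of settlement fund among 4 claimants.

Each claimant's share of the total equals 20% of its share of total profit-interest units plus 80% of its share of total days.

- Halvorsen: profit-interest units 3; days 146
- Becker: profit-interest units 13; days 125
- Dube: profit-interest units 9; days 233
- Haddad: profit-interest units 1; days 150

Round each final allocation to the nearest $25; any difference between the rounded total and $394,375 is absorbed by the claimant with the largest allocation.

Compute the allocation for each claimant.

Profit-interest units total 26; days total 654.
Combined weights (20% profit-interest units + 80% days): Halvorsen 0.2017; Becker 0.2529; Dube 0.3542; Haddad 0.1912.
Raw shares: Halvorsen 79,533.68; Becker 99,739.49; Dube 139,705.79; Haddad 75,396.04.
After rounding ($25): Halvorsen $79,525; Becker $99,750; Dube $139,700; Haddad $75,400. Sum = $394,375.
Rounded total matches; no reconciliation needed.

Halvorsen: $79,525; Becker: $99,750; Dube: $139,700; Haddad: $75,400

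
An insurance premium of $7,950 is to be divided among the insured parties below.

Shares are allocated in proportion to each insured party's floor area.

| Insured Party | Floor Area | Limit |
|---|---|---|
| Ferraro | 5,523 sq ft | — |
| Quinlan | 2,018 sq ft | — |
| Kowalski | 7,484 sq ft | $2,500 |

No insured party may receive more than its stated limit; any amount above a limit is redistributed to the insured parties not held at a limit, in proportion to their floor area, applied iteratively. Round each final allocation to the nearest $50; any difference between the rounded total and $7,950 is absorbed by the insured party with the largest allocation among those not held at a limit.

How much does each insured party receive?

Floor area total: 15,025.
Proportional shares (ignoring caps): Ferraro 2,922.32; Quinlan 1,067.76; Kowalski 3,959.92.
Held at cap: Kowalski ($2,500); balance $5,450 reallocated over remaining floor area 7,541.
Shares after redistribution: Ferraro 3,991.56 → $4,000; Quinlan 1,458.44 → $1,450.

Ferraro: $4,000 | Quinlan: $1,450 | Kowalski: $2,500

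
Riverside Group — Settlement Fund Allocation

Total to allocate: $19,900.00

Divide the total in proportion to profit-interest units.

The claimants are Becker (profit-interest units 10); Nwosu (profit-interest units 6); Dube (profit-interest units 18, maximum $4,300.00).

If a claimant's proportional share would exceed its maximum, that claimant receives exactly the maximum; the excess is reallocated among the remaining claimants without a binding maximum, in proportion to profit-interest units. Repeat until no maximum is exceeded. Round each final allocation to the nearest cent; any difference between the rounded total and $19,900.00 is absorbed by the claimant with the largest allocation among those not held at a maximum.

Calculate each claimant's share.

Profit-interest units total: 34.
Unconstrained shares: Becker 5,852.9412; Nwosu 3,511.7647; Dube 10,535.2941.
Capped: Dube ($4,300.00); residual $15,600.00 reallocated over remaining profit-interest units 16.
Shares after redistribution: Becker 9,750.0000 → $9,750.00; Nwosu 5,850.0000 → $5,850.00.

Becker: $9,750.00 | Nwosu: $5,850.00 | Dube: $4,300.00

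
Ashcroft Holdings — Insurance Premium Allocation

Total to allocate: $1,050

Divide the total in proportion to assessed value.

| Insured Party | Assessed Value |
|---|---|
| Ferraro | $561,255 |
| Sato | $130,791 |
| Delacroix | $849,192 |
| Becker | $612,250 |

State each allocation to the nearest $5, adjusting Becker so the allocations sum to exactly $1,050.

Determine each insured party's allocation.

Ferraro: $275; Sato: $65; Delacroix: $415; Becker: $295

Sum of assessed value: 2,153,488.
Raw shares: Ferraro 561,255/2,153,488 × $1,050 = 273.66; Sato 130,791/2,153,488 × $1,050 = 63.77; Delacroix 849,192/2,153,488 × $1,050 = 414.05; Becker 612,250/2,153,488 × $1,050 = 298.52.
Rounded to nearest $5: Ferraro $275; Sato $65; Delacroix $415; Becker $300. Sum = $1,055.
Difference $1,050 − $1,055 = −$5 applied to Becker: Becker becomes $295.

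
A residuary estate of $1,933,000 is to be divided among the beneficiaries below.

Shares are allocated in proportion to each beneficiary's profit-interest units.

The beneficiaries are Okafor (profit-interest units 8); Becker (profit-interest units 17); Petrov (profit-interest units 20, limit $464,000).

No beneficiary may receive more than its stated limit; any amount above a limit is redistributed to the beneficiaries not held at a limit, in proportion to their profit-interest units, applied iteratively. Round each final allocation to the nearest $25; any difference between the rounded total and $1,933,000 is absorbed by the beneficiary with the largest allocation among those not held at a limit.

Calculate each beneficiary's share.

Combined profit-interest units = 45.
Pro-rata shares before constraints: Okafor 343,644.44; Becker 730,244.44; Petrov 859,111.11.
Cap binds for Petrov ($464,000); residual $1,469,000 reallocated over remaining profit-interest units 25.
Remaining shares: Okafor 470,080.00 → $470,075; Becker 998,920.00 → $998,925.

Okafor: $470,075 | Becker: $998,925 | Petrov: $464,000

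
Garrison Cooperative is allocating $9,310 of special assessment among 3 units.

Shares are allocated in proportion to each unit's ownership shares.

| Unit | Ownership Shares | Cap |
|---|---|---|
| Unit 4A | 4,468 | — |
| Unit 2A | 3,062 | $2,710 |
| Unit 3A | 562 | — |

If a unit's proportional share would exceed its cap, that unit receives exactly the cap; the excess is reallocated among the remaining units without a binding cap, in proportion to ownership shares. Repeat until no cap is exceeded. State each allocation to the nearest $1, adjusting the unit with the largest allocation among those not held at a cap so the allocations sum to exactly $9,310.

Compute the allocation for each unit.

Unit 4A: $5,863 · Unit 2A: $2,710 · Unit 3A: $737

Combined ownership shares = 8,092.
Pro-rata shares before constraints: Unit 4A 5,140.52; Unit 2A 3,522.89; Unit 3A 646.59.
Cap binds for Unit 2A ($2,710); residual $6,600 reallocated over remaining ownership shares 5,030.
Redistributed shares: Unit 4A 5,862.58 → $5,863; Unit 3A 737.42 → $737.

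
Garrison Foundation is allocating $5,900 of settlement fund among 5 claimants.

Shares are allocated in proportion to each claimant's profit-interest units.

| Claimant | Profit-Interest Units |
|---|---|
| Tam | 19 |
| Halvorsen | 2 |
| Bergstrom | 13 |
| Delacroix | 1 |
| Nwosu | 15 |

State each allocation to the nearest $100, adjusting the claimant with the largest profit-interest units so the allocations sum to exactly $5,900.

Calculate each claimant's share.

Tam: $2,300; Halvorsen: $200; Bergstrom: $1,500; Delacroix: $100; Nwosu: $1,800

Total profit-interest units = 50.
Unrounded shares: Tam 19/50 × $5,900 = 2,242.00; Halvorsen 2/50 × $5,900 = 236.00; Bergstrom 13/50 × $5,900 = 1,534.00; Delacroix 1/50 × $5,900 = 118.00; Nwosu 15/50 × $5,900 = 1,770.00.
At nearest $100: Tam $2,200; Halvorsen $200; Bergstrom $1,500; Delacroix $100; Nwosu $1,800. Sum = $5,800.
Difference $5,900 − $5,800 = +$100 applied to largest profit-interest units (Tam): Tam becomes $2,300.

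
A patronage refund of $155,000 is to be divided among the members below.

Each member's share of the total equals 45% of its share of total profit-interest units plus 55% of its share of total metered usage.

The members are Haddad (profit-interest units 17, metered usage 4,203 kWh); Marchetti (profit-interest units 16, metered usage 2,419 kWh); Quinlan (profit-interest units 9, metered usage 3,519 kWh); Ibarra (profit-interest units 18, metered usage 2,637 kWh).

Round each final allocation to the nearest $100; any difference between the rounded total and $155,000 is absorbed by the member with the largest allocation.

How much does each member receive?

Profit-interest units total 60; metered usage total 12,778.
Composite weights (45% profit-interest units + 55% metered usage): Haddad 0.3084; Marchetti 0.2241; Quinlan 0.2190; Ibarra 0.2485.
Raw shares: Haddad 47,803.33; Marchetti 34,738.66; Quinlan 33,939.94; Ibarra 38,518.07.
After rounding ($100): Haddad $47,800; Marchetti $34,700; Quinlan $33,900; Ibarra $38,500. Sum = $154,900.
Difference $155,000 − $154,900 = +$100 applied to largest allocation (Haddad): Haddad becomes $47,900.

Haddad: $47,900 | Marchetti: $34,700 | Quinlan: $33,900 | Ibarra: $38,500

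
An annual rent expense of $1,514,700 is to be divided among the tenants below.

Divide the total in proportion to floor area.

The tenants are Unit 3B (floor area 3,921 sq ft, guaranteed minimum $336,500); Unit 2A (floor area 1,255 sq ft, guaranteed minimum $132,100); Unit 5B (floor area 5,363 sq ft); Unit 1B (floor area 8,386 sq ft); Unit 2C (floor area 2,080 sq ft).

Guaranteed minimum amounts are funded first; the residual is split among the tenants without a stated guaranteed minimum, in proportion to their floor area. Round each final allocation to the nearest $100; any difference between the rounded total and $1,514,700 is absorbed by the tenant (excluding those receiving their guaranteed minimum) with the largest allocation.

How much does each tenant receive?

Unit 3B: $336,500 | Unit 2A: $132,100 | Unit 5B: $354,400 | Unit 1B: $554,200 | Unit 2C: $137,500

Fund the minimums — Unit 3B $336,500; Unit 2A $132,100. Remaining pool $1,046,100.
Remaining pool split over remaining floor area 15,829: Unit 5B 354,427.59 → $354,400; Unit 1B 554,210.28 → $554,200; Unit 2C 137,462.13 → $137,500.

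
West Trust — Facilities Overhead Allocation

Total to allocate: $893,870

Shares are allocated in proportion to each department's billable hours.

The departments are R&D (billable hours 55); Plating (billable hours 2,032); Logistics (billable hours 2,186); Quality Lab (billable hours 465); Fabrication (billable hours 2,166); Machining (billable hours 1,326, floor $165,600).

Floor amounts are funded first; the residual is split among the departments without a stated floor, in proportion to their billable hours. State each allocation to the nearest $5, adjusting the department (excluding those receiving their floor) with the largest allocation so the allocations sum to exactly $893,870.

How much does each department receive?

R&D: $5,800 | Plating: $214,345 | Logistics: $230,595 | Quality Lab: $49,050 | Fabrication: $228,480 | Machining: $165,600

Minimums first: Machining $165,600. Residual $728,270.
Residual split over remaining billable hours 6,904: R&D 5,801.69 → $5,800; Plating 214,345.98 → $214,345; Logistics 230,590.70 → $230,590; Quality Lab 49,050.63 → $49,050; Fabrication 228,481.00 → $228,480.
Rounding difference +$5 applied to Logistics → $230,595.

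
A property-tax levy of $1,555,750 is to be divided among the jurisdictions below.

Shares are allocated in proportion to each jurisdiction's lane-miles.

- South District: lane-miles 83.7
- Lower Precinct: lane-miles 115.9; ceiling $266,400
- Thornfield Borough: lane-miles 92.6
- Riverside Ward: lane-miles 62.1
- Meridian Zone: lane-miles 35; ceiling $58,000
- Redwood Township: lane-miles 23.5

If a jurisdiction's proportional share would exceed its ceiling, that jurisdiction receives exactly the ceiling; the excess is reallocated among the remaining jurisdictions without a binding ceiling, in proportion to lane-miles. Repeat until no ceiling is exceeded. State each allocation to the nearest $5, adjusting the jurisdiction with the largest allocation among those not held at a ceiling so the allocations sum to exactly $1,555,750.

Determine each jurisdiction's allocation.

Combined lane-miles = 412.8.
Pro-rata shares before constraints: South District 315,446.40; Lower Precinct 436,800.93; Thornfield Borough 348,988.49; Riverside Ward 234,040.88; Meridian Zone 131,907.10; Redwood Township 88,566.19.
Capped: Lower Precinct ($266,400), Meridian Zone ($58,000); residual $1,231,350 reallocated over remaining lane-miles 261.9.
Shares after redistribution: South District 393,524.23 → $393,525; Thornfield Borough 435,368.50 → $435,370; Riverside Ward 291,969.59 → $291,970; Redwood Township 110,487.69 → $110,490.
Rounding difference −$5 applied to Thornfield Borough → $435,365.

South District: $393,525; Lower Precinct: $266,400; Thornfield Borough: $435,365; Riverside Ward: $291,970; Meridian Zone: $58,000; Redwood Township: $110,490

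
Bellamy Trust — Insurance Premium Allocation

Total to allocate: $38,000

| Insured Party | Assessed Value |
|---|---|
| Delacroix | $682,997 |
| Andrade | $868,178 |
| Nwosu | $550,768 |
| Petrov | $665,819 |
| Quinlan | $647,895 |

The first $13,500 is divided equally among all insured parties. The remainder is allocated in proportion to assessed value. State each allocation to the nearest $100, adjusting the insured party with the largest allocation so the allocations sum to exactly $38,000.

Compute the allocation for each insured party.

Delacroix: $7,600 · Andrade: $8,900 · Nwosu: $6,700 · Petrov: $7,500 · Quinlan: $7,300

Equal tier: $13,500 ÷ 5 = $2,700 apiece.
Remainder $24,500 by assessed value (total 3,415,657): Delacroix 4,899.04 → $4,900; Andrade 6,227.31 → $6,200; Nwosu 3,950.58 → $4,000; Petrov 4,775.82 → $4,800; Quinlan 4,647.25 → $4,600.
Totals: Delacroix $2,700 + $4,900 = $7,600; Andrade $2,700 + $6,200 = $8,900; Nwosu $2,700 + $4,000 = $6,700; Petrov $2,700 + $4,800 = $7,500; Quinlan $2,700 + $4,600 = $7,300.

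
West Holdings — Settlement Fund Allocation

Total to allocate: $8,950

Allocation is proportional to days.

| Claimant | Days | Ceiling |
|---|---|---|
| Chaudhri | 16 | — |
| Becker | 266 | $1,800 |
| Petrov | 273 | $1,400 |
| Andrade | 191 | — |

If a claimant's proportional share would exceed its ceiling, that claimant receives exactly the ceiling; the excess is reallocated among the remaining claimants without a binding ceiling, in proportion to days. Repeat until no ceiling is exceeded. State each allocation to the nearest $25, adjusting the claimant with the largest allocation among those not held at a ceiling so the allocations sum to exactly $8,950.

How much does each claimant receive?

Combined days = 746.
Pro-rata shares before constraints: Chaudhri 191.96; Becker 3,191.29; Petrov 3,275.27; Andrade 2,291.49.
Held at cap: Becker ($1,800), Petrov ($1,400); remaining pool $5,750 reallocated over remaining days 207.
Remaining shares: Chaudhri 444.44 → $450; Andrade 5,305.56 → $5,300.

Chaudhri: $450; Becker: $1,800; Petrov: $1,400; Andrade: $5,300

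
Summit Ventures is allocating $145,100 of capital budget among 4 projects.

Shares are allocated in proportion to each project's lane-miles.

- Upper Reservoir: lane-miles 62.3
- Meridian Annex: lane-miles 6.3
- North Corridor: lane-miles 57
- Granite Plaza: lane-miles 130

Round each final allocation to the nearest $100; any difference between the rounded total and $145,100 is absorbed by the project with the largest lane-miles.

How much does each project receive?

Upper Reservoir: $35,400 | Meridian Annex: $3,600 | North Corridor: $32,400 | Granite Plaza: $73,700

Lane-miles total: 62.3 + 6.3 + 57 + 130 = 255.6.
Pro-rata amounts: Upper Reservoir 35,366.71; Meridian Annex 3,576.41; North Corridor 32,357.98; Granite Plaza 73,798.90.
After rounding ($100): Upper Reservoir $35,400; Meridian Annex $3,600; North Corridor $32,400; Granite Plaza $73,800. Sum = $145,200.
Difference $145,100 − $145,200 = −$100 applied to largest lane-miles (Granite Plaza): Granite Plaza becomes $73,700.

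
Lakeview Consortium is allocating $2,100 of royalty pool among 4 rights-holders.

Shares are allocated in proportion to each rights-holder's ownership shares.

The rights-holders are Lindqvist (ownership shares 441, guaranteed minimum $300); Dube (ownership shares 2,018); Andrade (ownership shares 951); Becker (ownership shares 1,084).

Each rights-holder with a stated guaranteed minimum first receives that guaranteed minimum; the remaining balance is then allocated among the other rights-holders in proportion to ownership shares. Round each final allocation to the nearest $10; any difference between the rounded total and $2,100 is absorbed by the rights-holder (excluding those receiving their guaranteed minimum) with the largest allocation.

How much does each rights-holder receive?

Fund the minimums — Lindqvist $300. Remaining pool $1,800.
Remaining pool split over remaining ownership shares 4,053: Dube 896.23 → $900; Andrade 422.35 → $420; Becker 481.42 → $480.

Lindqvist: $300 · Dube: $900 · Andrade: $420 · Becker: $480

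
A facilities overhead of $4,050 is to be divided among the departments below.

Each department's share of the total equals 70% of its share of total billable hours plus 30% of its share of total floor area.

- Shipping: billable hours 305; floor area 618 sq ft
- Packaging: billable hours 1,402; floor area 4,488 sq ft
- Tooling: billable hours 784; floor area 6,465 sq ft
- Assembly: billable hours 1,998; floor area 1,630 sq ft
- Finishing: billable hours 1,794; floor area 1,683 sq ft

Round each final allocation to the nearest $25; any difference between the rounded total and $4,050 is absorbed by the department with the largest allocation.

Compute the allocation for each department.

Shipping: $200 · Packaging: $1,000 · Tooling: $875 · Assembly: $1,025 · Finishing: $950

Billable hours total 6,283; floor area total 14,884.
Combined weights (70% billable hours + 30% floor area): Shipping 0.0464; Packaging 0.2467; Tooling 0.2177; Assembly 0.2555; Finishing 0.2338.
Raw shares: Shipping 188.07; Packaging 998.97; Tooling 881.50; Assembly 1,034.59; Finishing 946.87.
At nearest $25: Shipping $200; Packaging $1,000; Tooling $875; Assembly $1,025; Finishing $950. Sum = $4,050.
Sum already equals the total — no adjustment.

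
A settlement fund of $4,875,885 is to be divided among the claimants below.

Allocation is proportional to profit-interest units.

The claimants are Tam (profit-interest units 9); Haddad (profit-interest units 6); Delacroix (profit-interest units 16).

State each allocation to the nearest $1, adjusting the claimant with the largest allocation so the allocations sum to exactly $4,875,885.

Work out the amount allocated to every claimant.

Tam: $1,415,580; Haddad: $943,720; Delacroix: $2,516,585

Profit-interest units total: 31.
Unrounded shares: Tam 9/31 × $4,875,885 = 1,415,579.52; Haddad 6/31 × $4,875,885 = 943,719.68; Delacroix 16/31 × $4,875,885 = 2,516,585.81.
After rounding ($1): Tam $1,415,580; Haddad $943,720; Delacroix $2,516,586. Sum = $4,875,886.
Difference $4,875,885 − $4,875,886 = −$1 applied to largest allocation (Delacroix): Delacroix becomes $2,516,585.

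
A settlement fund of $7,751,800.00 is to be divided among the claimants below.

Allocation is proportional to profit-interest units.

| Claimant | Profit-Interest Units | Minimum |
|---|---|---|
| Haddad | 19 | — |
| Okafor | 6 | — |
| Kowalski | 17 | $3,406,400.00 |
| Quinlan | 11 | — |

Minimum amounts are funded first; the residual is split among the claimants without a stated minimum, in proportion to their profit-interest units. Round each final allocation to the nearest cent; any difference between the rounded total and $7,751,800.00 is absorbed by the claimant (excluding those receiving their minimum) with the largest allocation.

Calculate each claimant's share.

Haddad: $2,293,405.56; Okafor: $724,233.33; Kowalski: $3,406,400.00; Quinlan: $1,327,761.11

Minimums first: Kowalski $3,406,400.00. Remaining pool $4,345,400.00.
Remaining pool split over remaining profit-interest units 36: Haddad 2,293,405.5556 → $2,293,405.56; Okafor 724,233.3333 → $724,233.33; Quinlan 1,327,761.1111 → $1,327,761.11.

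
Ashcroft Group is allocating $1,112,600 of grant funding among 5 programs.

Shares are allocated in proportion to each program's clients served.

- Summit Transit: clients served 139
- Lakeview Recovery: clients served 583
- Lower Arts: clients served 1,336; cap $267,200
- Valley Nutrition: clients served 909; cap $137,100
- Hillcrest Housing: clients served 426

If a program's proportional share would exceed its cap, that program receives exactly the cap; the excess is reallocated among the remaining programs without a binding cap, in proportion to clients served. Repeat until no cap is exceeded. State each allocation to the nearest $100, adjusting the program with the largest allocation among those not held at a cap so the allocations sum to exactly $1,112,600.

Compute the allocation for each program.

Combined clients served = 3,393.
Pro-rata shares before constraints: Summit Transit 45,579.55; Lakeview Recovery 191,171.77; Lower Arts 438,088.30; Valley Nutrition 298,070.56; Hillcrest Housing 139,689.83.
Cap binds for Lower Arts ($267,200), Valley Nutrition ($137,100); residual $708,300 reallocated over remaining clients served 1,148.
Shares after redistribution: Summit Transit 85,761.06 → $85,800; Lakeview Recovery 359,702.87 → $359,700; Hillcrest Housing 262,836.06 → $262,800.

Summit Transit: $85,800 · Lakeview Recovery: $359,700 · Lower Arts: $267,200 · Valley Nutrition: $137,100 · Hillcrest Housing: $262,800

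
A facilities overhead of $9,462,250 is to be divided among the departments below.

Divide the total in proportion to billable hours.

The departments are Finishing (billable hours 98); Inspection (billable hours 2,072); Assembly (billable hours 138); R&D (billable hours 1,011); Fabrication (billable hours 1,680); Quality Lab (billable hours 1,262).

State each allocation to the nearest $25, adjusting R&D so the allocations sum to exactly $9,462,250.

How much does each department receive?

Finishing: $148,100 · Inspection: $3,131,425 · Assembly: $208,550 · R&D: $1,527,950 · Fabrication: $2,538,975 · Quality Lab: $1,907,250

Total billable hours = 6,261.
Unrounded shares: Finishing 98/6,261 × $9,462,250 = 148,107.41; Inspection 2,072/6,261 × $9,462,250 = 3,131,413.83; Assembly 138/6,261 × $9,462,250 = 208,559.42; R&D 1,011/6,261 × $9,462,250 = 1,527,924.41; Fabrication 1,680/6,261 × $9,462,250 = 2,538,984.19; Quality Lab 1,262/6,261 × $9,462,250 = 1,907,260.74.
After rounding ($25): Finishing $148,100; Inspection $3,131,425; Assembly $208,550; R&D $1,527,925; Fabrication $2,538,975; Quality Lab $1,907,250. Sum = $9,462,225.
Difference $9,462,250 − $9,462,225 = +$25 applied to R&D: R&D becomes $1,527,950.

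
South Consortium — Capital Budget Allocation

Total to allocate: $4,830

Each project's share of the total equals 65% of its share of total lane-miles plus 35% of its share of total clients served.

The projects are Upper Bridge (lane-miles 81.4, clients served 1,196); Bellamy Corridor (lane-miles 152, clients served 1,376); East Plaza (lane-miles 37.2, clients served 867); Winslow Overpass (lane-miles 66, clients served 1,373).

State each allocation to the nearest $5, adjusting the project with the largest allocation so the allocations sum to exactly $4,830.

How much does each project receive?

Upper Bridge: $1,180 | Bellamy Corridor: $1,900 | East Plaza: $650 | Winslow Overpass: $1,100

Totals — lane-miles 336.6, clients served 4,812.
Composite weights (65% lane-miles + 35% clients served): Upper Bridge 0.2442; Bellamy Corridor 0.3936; East Plaza 0.1349; Winslow Overpass 0.2273.
Raw shares: Upper Bridge 1,179.39; Bellamy Corridor 1,901.12; East Plaza 651.55; Winslow Overpass 1,097.94.
At nearest $5: Upper Bridge $1,180; Bellamy Corridor $1,900; East Plaza $650; Winslow Overpass $1,100. Sum = $4,830.
Sum already equals the total — no adjustment.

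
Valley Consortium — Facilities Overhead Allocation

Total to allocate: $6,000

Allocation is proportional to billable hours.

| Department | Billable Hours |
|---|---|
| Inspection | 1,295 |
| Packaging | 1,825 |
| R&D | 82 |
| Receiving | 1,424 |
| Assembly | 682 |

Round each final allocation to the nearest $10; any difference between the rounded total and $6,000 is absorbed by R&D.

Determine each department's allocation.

Sum of billable hours: 5,308.
Pro-rata amounts: Inspection 1,295/5,308 × $6,000 = 1,463.83; Packaging 1,825/5,308 × $6,000 = 2,062.92; R&D 82/5,308 × $6,000 = 92.69; Receiving 1,424/5,308 × $6,000 = 1,609.65; Assembly 682/5,308 × $6,000 = 770.91.
After rounding ($10): Inspection $1,460; Packaging $2,060; R&D $90; Receiving $1,610; Assembly $770. Sum = $5,990.
Difference $6,000 − $5,990 = +$10 applied to R&D: R&D becomes $100.

Inspection: $1,460 | Packaging: $2,060 | R&D: $100 | Receiving: $1,610 | Assembly: $770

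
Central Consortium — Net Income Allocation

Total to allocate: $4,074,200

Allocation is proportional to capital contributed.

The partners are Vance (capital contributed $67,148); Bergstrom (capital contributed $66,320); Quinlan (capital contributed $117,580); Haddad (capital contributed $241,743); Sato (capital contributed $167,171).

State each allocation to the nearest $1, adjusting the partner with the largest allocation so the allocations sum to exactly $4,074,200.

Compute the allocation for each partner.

Capital contributed total: 659,962.
Pro-rata amounts: Vance 67,148/659,962 × $4,074,200 = 414,530.51; Bergstrom 66,320/659,962 × $4,074,200 = 409,418.94; Quinlan 117,580/659,962 × $4,074,200 = 725,866.70; Haddad 241,743/659,962 × $4,074,200 = 1,492,372.79; Sato 167,171/659,962 × $4,074,200 = 1,032,011.07.
Rounded to nearest $1: Vance $414,531; Bergstrom $409,419; Quinlan $725,867; Haddad $1,492,373; Sato $1,032,011. Sum = $4,074,201.
Difference $4,074,200 − $4,074,201 = −$1 applied to largest allocation (Haddad): Haddad becomes $1,492,372.

Vance: $414,531 · Bergstrom: $409,419 · Quinlan: $725,867 · Haddad: $1,492,372 · Sato: $1,032,011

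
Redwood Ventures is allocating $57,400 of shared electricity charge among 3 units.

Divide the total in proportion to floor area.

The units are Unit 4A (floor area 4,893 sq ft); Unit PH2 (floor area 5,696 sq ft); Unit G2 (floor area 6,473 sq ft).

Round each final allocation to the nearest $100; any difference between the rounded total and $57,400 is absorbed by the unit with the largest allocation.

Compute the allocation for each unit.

Unit 4A: $16,500 · Unit PH2: $19,200 · Unit G2: $21,700

Sum of floor area: 17,062.
Unrounded shares: Unit 4A 4,893/17,062 × $57,400 = 16,461.04; Unit PH2 5,696/17,062 × $57,400 = 19,162.49; Unit G2 6,473/17,062 × $57,400 = 21,776.47.
After rounding ($100): Unit 4A $16,500; Unit PH2 $19,200; Unit G2 $21,800. Sum = $57,500.
Difference $57,400 − $57,500 = −$100 applied to largest allocation (Unit G2): Unit G2 becomes $21,700.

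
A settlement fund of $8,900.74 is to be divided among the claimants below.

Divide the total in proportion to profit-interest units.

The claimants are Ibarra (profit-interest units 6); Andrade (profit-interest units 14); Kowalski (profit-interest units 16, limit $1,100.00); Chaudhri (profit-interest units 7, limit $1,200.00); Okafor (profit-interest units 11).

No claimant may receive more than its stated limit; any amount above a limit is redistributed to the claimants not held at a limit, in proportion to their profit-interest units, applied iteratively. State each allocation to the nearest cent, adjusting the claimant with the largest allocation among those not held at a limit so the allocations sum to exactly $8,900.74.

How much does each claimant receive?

Profit-interest units total: 54.
Proportional shares (ignoring caps): Ibarra 988.9711; Andrade 2,307.5993; Kowalski 2,637.2563; Chaudhri 1,153.7996; Okafor 1,813.1137.
Capped: Kowalski ($1,100.00); remaining pool $7,800.74 reallocated over remaining profit-interest units 38.
Capped: Chaudhri ($1,200.00); remaining pool $6,600.74 reallocated over remaining profit-interest units 31.
Remaining shares: Ibarra 1,277.5626 → $1,277.56; Andrade 2,980.9794 → $2,980.98; Okafor 2,342.1981 → $2,342.20.

Ibarra: $1,277.56 | Andrade: $2,980.98 | Kowalski: $1,100.00 | Chaudhri: $1,200.00 | Okafor: $2,342.20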